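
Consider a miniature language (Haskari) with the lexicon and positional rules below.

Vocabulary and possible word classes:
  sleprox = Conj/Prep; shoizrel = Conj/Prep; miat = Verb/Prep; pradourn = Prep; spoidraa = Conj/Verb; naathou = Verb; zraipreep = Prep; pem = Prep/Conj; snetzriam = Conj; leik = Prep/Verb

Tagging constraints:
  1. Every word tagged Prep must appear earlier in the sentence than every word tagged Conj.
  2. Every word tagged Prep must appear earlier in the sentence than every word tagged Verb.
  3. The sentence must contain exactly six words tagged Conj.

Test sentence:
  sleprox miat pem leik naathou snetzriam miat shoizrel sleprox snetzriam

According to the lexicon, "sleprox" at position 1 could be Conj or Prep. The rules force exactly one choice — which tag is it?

Conj

Candidates per position — 1:sleprox {Conj,Prep}; 2:miat {Verb,Prep}; 3:pem {Prep,Conj}; 4:leik {Prep,Verb}; 5:naathou {Verb}; 6:snetzriam {Conj}; 7:miat {Verb,Prep}; 8:shoizrel {Conj,Prep}; 9:sleprox {Conj,Prep}; 10:snetzriam {Conj}.
At position 1, choosing Prep makes rule 3 impossible to satisfy; hence Conj.
At position 2, choosing Prep makes rule 1 impossible to satisfy; hence Verb.
At position 3, choosing Prep makes rule 1 impossible to satisfy; hence Conj.
At position 4, choosing Prep makes rule 1 impossible to satisfy; hence Verb.
At position 7, choosing Prep makes rule 1 impossible to satisfy; hence Verb.
At position 8, choosing Prep makes rule 1 impossible to satisfy; hence Conj.
At position 9, choosing Prep makes rule 1 impossible to satisfy; hence Conj.
The only consistent sequence is: Conj Verb Conj Verb Verb Conj Verb Conj Conj Conj.
Verifying each rule — rule 1 holds; rule 2 holds; rule 3 holds.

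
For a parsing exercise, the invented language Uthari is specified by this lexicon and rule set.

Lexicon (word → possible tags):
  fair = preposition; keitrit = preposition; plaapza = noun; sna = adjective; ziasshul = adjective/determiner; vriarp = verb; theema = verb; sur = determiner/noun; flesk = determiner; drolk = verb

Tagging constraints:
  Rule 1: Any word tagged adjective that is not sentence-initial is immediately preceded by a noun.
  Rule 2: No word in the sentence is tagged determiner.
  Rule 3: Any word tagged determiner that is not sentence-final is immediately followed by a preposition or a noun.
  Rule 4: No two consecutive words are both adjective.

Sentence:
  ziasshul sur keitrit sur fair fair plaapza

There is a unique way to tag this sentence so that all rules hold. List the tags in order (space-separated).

Candidates per position — 1:ziasshul {adjective,determiner}; 2:sur {determiner,noun}; 3:keitrit {preposition}; 4:sur {determiner,noun}; 5:fair {preposition}; 6:fair {preposition}; 7:plaapza {noun}.
Position 1: tagging it determiner would leave rule 2 unsatisfiable, so it must be adjective.
Position 2: tagging it determiner would leave rule 2 unsatisfiable, so it must be noun.
Position 4: tagging it determiner would leave rule 2 unsatisfiable, so it must be noun.
The only consistent sequence is: adjective noun preposition noun preposition preposition noun.
Checking: rule 1 ✓; rule 2 ✓; rule 3 ✓; rule 4 ✓.

adjective noun preposition noun preposition preposition noun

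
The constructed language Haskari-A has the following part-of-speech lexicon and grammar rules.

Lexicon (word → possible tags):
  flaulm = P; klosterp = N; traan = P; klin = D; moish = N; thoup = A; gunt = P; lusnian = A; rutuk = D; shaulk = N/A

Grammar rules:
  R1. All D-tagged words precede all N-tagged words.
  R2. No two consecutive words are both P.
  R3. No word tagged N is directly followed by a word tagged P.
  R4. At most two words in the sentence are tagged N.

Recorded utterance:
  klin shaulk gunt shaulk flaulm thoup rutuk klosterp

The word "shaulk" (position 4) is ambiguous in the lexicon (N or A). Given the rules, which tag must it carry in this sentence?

A

Candidates per position — 1:klin {D}; 2:shaulk {N,A}; 3:gunt {P}; 4:shaulk {N,A}; 5:flaulm {P}; 6:thoup {A}; 7:rutuk {D}; 8:klosterp {N}.
Word 2 cannot be N — rule 1 would then fail for every completion. It is A.
Word 4 cannot be N — rule 1 would then fail for every completion. It is A.
The unique satisfying tagging is: D A P A P A D N.
Check: rule 1 ✓; rule 2 ✓; rule 3 ✓; rule 4 ✓.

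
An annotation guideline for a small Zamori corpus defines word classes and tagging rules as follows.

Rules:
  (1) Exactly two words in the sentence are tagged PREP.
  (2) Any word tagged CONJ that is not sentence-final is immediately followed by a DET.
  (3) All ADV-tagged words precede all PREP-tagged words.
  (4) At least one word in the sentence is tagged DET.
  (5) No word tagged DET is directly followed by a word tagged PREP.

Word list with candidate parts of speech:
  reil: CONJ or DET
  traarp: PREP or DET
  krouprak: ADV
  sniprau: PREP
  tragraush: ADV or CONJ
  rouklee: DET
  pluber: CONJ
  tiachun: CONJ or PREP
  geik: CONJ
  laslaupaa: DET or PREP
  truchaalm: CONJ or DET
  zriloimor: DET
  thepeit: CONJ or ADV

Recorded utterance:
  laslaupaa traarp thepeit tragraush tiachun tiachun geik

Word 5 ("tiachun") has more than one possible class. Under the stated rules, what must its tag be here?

PREP

Candidates per position — 1:laslaupaa {DET,PREP}; 2:traarp {PREP,DET}; 3:thepeit {CONJ,ADV}; 4:tragraush {ADV,CONJ}; 5:tiachun {CONJ,PREP}; 6:tiachun {CONJ,PREP}; 7:geik {CONJ}.
Position 3: tagging it CONJ would leave rule 2 unsatisfiable, so it must be ADV.
Position 4: tagging it CONJ would leave rule 2 unsatisfiable, so it must be ADV.
Position 5: tagging it CONJ would leave rule 2 unsatisfiable, so it must be PREP.
Position 6: tagging it CONJ would leave rule 2 unsatisfiable, so it must be PREP.
Position 1: tagging it PREP would leave rule 1 unsatisfiable, so it must be DET.
Position 2: tagging it PREP would leave rule 1 unsatisfiable, so it must be DET.
The only consistent sequence is: DET DET ADV ADV PREP PREP CONJ.
Rule-by-rule: rule 1 ok; rule 2 ok; rule 3 ok; rule 4 ok; rule 5 ok.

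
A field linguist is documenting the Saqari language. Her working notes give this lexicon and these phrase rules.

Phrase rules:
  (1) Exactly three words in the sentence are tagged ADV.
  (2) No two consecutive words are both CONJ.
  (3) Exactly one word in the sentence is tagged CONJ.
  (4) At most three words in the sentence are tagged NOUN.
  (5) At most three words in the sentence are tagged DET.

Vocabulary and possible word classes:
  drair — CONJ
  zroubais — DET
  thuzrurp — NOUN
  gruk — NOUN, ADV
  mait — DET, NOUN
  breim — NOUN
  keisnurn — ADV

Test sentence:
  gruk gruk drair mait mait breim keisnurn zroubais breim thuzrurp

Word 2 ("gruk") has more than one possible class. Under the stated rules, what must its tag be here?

Candidates per position — 1:gruk {NOUN,ADV}; 2:gruk {NOUN,ADV}; 3:drair {CONJ}; 4:mait {DET,NOUN}; 5:mait {DET,NOUN}; 6:breim {NOUN}; 7:keisnurn {ADV}; 8:zroubais {DET}; 9:breim {NOUN}; 10:thuzrurp {NOUN}.
If word 1 were NOUN, no tagging could satisfy rule 1; so word 1 is ADV.
If word 2 were NOUN, no tagging could satisfy rule 1; so word 2 is ADV.
If word 4 were NOUN, no tagging could satisfy rule 4; so word 4 is DET.
If word 5 were NOUN, no tagging could satisfy rule 4; so word 5 is DET.
That leaves exactly one tagging: ADV ADV CONJ DET DET NOUN ADV DET NOUN NOUN.
Check: rule 1 ok; rule 2 ok; rule 3 ok; rule 4 ok; rule 5 ok.

ADV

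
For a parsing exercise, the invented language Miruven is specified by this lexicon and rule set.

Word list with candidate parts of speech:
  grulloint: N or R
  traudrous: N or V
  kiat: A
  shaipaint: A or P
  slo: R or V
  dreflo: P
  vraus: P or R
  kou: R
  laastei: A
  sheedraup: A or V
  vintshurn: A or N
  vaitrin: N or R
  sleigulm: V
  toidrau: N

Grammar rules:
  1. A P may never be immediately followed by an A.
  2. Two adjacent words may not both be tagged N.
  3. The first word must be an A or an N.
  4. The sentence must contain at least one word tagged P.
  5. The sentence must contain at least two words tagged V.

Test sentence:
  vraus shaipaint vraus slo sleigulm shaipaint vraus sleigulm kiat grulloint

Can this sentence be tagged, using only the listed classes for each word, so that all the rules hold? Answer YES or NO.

Candidates per position — 1:vraus {P,R}; 2:shaipaint {A,P}; 3:vraus {P,R}; 4:slo {R,V}; 5:sleigulm {V}; 6:shaipaint {A,P}; 7:vraus {P,R}; 8:sleigulm {V}; 9:kiat {A}; 10:grulloint {N,R}.
Rule 3 cannot be satisfied by any choice of tags from the lexicon.
So there is no consistent tagging.

NO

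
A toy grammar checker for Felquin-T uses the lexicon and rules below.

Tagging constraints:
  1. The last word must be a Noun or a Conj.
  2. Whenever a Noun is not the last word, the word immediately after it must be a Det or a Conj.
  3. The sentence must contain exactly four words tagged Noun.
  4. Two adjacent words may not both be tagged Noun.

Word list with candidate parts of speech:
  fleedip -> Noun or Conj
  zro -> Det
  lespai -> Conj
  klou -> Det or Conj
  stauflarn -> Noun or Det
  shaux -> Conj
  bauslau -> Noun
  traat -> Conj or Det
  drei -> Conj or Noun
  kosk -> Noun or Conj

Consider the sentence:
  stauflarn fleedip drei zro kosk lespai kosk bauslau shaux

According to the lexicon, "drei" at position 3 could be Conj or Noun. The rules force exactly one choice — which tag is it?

Candidates per position — 1:stauflarn {Noun,Det}; 2:fleedip {Noun,Conj}; 3:drei {Conj,Noun}; 4:zro {Det}; 5:kosk {Noun,Conj}; 6:lespai {Conj}; 7:kosk {Noun,Conj}; 8:bauslau {Noun}; 9:shaux {Conj}.
Position 7: Noun is ruled out by rule 2; that leaves Conj.
Position 3: the remaining choice is settled jointly with positions 1, 2, 5 — only Noun at position 3 is part of a tagging that satisfies every rule.
The only consistent sequence is: Noun Conj Noun Det Noun Conj Conj Noun Conj.
Rule-by-rule: rule 1 ok; rule 2 ok; rule 3 ok; rule 4 ok.

Noun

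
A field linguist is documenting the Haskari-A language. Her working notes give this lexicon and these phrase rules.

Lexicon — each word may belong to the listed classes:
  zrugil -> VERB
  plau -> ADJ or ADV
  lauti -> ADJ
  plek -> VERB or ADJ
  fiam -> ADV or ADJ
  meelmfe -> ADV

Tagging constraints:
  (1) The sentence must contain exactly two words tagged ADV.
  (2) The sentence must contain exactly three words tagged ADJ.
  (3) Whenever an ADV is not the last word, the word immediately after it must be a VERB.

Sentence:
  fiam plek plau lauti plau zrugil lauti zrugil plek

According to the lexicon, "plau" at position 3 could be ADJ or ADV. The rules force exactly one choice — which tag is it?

Candidates per position — 1:fiam {ADV,ADJ}; 2:plek {VERB,ADJ}; 3:plau {ADJ,ADV}; 4:lauti {ADJ}; 5:plau {ADJ,ADV}; 6:zrugil {VERB}; 7:lauti {ADJ}; 8:zrugil {VERB}; 9:plek {VERB,ADJ}.
Position 3: tagging it ADV would leave rule 3 unsatisfiable, so it must be ADJ.
Position 5: tagging it ADJ would leave rule 1 unsatisfiable, so it must be ADV.
Position 9: tagging it ADJ would leave rule 2 unsatisfiable, so it must be VERB.
Position 1: tagging it ADJ would leave rule 1 unsatisfiable, so it must be ADV.
Position 2: tagging it ADJ would leave rule 2 unsatisfiable, so it must be VERB.
The only consistent sequence is: ADV VERB ADJ ADJ ADV VERB ADJ VERB VERB.
Verifying each rule — rule 1 satisfied; rule 2 satisfied; rule 3 satisfied.

ADJ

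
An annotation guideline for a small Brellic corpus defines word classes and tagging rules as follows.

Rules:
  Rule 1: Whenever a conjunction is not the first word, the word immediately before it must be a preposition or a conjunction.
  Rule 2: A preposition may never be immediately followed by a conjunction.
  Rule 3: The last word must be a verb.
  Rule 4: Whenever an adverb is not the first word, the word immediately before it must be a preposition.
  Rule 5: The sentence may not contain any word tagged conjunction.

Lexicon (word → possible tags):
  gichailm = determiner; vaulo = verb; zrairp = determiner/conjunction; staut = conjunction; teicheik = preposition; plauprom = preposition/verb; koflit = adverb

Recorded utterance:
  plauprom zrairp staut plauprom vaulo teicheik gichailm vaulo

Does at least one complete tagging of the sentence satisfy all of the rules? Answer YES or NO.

Candidates per position — 1:plauprom {preposition,verb}; 2:zrairp {determiner,conjunction}; 3:staut {conjunction}; 4:plauprom {preposition,verb}; 5:vaulo {verb}; 6:teicheik {preposition}; 7:gichailm {determiner}; 8:vaulo {verb}.
Rule 5 cannot be satisfied by any choice of tags from the lexicon.
So there is no consistent tagging.

NO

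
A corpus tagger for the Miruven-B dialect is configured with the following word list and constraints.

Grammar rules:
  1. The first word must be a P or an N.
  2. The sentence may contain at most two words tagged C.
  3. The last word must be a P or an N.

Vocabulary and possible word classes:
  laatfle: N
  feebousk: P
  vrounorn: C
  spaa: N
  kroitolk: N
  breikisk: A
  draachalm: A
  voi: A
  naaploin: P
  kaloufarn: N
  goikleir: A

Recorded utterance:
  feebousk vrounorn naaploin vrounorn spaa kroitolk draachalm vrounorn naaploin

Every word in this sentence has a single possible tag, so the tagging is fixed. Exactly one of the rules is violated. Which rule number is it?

Fixed tagging: P C P C N N A C P.
Checking each rule: R1 holds, R2 violated, R3 holds.
Only rule 2 fails.

2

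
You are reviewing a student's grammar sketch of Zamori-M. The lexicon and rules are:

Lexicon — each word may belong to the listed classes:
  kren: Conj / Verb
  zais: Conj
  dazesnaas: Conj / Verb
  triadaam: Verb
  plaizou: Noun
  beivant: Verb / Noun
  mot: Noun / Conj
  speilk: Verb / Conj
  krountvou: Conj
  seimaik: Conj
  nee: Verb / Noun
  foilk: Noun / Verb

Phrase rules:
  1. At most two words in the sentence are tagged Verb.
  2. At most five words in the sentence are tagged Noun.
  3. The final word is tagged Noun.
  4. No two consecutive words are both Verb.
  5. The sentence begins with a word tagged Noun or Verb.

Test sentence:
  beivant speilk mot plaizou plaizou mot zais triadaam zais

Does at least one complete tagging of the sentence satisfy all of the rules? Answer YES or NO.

Candidates per position — 1:beivant {Verb,Noun}; 2:speilk {Verb,Conj}; 3:mot {Noun,Conj}; 4:plaizou {Noun}; 5:plaizou {Noun}; 6:mot {Noun,Conj}; 7:zais {Conj}; 8:triadaam {Verb}; 9:zais {Conj}.
Rule 3 cannot be satisfied by any choice of tags from the lexicon.
So there is no consistent tagging.

NO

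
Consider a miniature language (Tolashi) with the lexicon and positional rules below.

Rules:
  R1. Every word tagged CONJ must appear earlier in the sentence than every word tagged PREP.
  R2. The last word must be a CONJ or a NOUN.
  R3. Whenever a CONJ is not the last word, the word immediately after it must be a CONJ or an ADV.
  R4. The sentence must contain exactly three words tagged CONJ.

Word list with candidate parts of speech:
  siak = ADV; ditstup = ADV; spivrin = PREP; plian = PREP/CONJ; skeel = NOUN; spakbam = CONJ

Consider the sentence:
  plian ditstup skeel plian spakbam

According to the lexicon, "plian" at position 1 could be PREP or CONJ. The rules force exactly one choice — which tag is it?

CONJ

Candidates per position — 1:plian {PREP,CONJ}; 2:ditstup {ADV}; 3:skeel {NOUN}; 4:plian {PREP,CONJ}; 5:spakbam {CONJ}.
If word 1 were PREP, no tagging could satisfy rule 1; so word 1 is CONJ.
If word 4 were PREP, no tagging could satisfy rule 1; so word 4 is CONJ.
The unique satisfying tagging is: CONJ ADV NOUN CONJ CONJ.
Verifying each rule — rule 1 ✓; rule 2 ✓; rule 3 ✓; rule 4 ✓.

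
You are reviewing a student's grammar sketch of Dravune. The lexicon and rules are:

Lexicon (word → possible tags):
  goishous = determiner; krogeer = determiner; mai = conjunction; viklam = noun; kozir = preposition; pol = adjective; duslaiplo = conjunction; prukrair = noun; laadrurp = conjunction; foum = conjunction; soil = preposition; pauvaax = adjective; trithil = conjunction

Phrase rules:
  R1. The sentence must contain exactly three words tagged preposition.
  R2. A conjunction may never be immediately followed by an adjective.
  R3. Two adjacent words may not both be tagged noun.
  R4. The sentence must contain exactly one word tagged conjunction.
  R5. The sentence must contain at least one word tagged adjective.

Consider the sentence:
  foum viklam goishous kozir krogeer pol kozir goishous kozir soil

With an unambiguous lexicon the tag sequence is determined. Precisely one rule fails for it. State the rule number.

1

Fixed tagging: conjunction noun determiner preposition determiner adjective preposition determiner preposition preposition.
Rule check: R1 fail, R2 pass, R3 pass, R4 pass, R5 pass.
Only rule 1 fails.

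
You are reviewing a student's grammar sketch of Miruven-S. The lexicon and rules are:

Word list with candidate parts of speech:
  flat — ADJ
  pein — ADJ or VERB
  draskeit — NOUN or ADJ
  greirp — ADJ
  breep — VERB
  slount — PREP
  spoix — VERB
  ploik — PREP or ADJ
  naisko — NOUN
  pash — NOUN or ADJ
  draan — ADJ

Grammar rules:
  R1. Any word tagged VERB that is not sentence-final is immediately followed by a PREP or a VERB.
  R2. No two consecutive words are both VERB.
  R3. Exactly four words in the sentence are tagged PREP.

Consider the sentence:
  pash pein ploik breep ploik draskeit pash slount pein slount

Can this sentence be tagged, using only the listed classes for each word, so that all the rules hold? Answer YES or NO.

YES

Candidates per position — 1:pash {NOUN,ADJ}; 2:pein {ADJ,VERB}; 3:ploik {PREP,ADJ}; 4:breep {VERB}; 5:ploik {PREP,ADJ}; 6:draskeit {NOUN,ADJ}; 7:pash {NOUN,ADJ}; 8:slount {PREP}; 9:pein {ADJ,VERB}; 10:slount {PREP}.
One satisfying assignment: ADJ VERB PREP VERB PREP ADJ ADJ PREP ADJ PREP.
Verifying each rule — rule 1 satisfied; rule 2 satisfied; rule 3 satisfied.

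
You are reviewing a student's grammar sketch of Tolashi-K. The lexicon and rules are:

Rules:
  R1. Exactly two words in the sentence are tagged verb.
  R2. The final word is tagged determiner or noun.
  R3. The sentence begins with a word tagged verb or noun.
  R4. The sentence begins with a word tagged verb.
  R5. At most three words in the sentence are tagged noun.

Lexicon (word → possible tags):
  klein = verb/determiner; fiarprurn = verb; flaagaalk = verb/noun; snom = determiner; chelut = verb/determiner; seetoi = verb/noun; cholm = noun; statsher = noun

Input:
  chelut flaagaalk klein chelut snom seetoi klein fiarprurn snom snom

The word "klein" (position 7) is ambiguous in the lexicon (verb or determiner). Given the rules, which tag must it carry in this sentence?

Candidates per position — 1:chelut {verb,determiner}; 2:flaagaalk {verb,noun}; 3:klein {verb,determiner}; 4:chelut {verb,determiner}; 5:snom {determiner}; 6:seetoi {verb,noun}; 7:klein {verb,determiner}; 8:fiarprurn {verb}; 9:snom {determiner}; 10:snom {determiner}.
At position 1, choosing determiner makes rule 3 impossible to satisfy; hence verb.
At position 2, choosing verb makes rule 1 impossible to satisfy; hence noun.
At position 3, choosing verb makes rule 1 impossible to satisfy; hence determiner.
At position 4, choosing verb makes rule 1 impossible to satisfy; hence determiner.
At position 6, choosing verb makes rule 1 impossible to satisfy; hence noun.
At position 7, choosing verb makes rule 1 impossible to satisfy; hence determiner.
The unique satisfying tagging is: verb noun determiner determiner determiner noun determiner verb determiner determiner.
Checking: rule 1 satisfied; rule 2 satisfied; rule 3 satisfied; rule 4 satisfied; rule 5 satisfied.

determiner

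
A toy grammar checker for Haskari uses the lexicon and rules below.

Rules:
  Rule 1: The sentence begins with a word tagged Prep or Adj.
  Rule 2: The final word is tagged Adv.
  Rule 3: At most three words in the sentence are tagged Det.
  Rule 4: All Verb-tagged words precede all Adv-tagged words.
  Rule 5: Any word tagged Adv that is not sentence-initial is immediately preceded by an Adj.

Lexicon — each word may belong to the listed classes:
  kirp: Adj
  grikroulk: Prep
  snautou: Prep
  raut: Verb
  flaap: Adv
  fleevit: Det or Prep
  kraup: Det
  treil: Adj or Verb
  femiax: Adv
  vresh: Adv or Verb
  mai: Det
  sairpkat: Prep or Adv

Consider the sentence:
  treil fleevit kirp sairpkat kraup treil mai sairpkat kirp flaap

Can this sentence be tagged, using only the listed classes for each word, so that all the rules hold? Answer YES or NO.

Candidates per position — 1:treil {Adj,Verb}; 2:fleevit {Det,Prep}; 3:kirp {Adj}; 4:sairpkat {Prep,Adv}; 5:kraup {Det}; 6:treil {Adj,Verb}; 7:mai {Det}; 8:sairpkat {Prep,Adv}; 9:kirp {Adj}; 10:flaap {Adv}.
One satisfying assignment: Adj Prep Adj Prep Det Verb Det Prep Adj Adv.
Checking: rule 1 ok; rule 2 ok; rule 3 ok; rule 4 ok; rule 5 ok.

YES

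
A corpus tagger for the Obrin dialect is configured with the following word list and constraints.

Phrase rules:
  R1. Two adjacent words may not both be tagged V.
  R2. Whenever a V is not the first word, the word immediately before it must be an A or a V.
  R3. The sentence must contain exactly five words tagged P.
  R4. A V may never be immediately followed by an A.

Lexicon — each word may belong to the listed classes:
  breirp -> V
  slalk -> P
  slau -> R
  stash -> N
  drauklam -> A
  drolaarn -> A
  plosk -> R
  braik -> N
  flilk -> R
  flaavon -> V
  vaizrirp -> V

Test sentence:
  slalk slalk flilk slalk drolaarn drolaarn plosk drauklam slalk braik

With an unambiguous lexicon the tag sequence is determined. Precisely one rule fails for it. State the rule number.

3

Fixed tagging: P P R P A A R A P N.
Applying the rules: R1 ✓, R2 ✓, R3 ✗, R4 ✓.
Only rule 3 fails.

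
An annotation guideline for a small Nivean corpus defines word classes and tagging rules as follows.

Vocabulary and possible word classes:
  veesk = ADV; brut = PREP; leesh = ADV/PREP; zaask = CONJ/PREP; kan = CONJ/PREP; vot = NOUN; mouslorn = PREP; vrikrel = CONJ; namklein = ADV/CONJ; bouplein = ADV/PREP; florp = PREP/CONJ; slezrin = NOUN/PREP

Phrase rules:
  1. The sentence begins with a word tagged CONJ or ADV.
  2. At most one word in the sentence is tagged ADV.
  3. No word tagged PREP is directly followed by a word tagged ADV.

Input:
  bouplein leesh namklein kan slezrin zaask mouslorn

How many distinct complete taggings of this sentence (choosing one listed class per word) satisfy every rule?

8

Candidates per position — 1:bouplein {ADV,PREP}; 2:leesh {ADV,PREP}; 3:namklein {ADV,CONJ}; 4:kan {CONJ,PREP}; 5:slezrin {NOUN,PREP}; 6:zaask {CONJ,PREP}; 7:mouslorn {PREP}.
There are 64 candidate sequences in total.
Checking each against the rules leaves 8 sequences.
Count = 8.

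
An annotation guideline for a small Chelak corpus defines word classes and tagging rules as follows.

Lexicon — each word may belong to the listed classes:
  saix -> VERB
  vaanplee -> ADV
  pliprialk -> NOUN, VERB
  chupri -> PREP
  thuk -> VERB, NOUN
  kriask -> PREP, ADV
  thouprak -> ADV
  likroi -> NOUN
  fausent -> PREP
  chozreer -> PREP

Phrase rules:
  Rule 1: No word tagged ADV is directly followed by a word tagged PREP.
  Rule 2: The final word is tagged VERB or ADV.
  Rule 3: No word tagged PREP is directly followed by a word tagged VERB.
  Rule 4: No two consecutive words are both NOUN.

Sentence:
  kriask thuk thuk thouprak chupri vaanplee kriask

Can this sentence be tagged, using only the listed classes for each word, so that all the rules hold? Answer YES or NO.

NO

Candidates per position — 1:kriask {PREP,ADV}; 2:thuk {VERB,NOUN}; 3:thuk {VERB,NOUN}; 4:thouprak {ADV}; 5:chupri {PREP}; 6:vaanplee {ADV}; 7:kriask {PREP,ADV}.
Rule 1 cannot be satisfied by any choice of tags from the lexicon.
So there is no consistent tagging.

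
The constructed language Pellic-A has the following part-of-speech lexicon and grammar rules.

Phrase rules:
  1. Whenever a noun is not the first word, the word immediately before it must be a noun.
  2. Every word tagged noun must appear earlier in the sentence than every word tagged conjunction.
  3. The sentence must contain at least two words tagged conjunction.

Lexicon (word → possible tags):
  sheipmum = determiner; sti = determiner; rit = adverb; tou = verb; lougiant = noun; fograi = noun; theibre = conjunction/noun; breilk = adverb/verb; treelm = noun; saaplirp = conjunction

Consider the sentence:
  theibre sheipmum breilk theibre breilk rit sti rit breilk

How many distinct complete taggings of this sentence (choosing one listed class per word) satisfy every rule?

Candidates per position — 1:theibre {conjunction,noun}; 2:sheipmum {determiner}; 3:breilk {adverb,verb}; 4:theibre {conjunction,noun}; 5:breilk {adverb,verb}; 6:rit {adverb}; 7:sti {determiner}; 8:rit {adverb}; 9:breilk {adverb,verb}.
There are 32 candidate sequences in total.
Checking each against the rules leaves 8 sequences.
Count = 8.

8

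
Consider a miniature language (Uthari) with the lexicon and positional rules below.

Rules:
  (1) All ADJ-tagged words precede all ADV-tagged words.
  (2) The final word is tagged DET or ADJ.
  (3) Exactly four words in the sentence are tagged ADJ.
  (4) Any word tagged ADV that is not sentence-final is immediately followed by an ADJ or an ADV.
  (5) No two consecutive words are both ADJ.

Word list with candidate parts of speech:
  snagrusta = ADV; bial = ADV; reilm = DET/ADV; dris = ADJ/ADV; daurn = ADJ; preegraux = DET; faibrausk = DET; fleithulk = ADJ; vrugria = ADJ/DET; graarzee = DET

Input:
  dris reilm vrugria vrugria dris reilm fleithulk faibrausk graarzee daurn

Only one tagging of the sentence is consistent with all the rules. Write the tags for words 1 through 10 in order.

ADJ DET DET DET ADJ DET ADJ DET DET ADJ

Candidates per position — 1:dris {ADJ,ADV}; 2:reilm {DET,ADV}; 3:vrugria {ADJ,DET}; 4:vrugria {ADJ,DET}; 5:dris {ADJ,ADV}; 6:reilm {DET,ADV}; 7:fleithulk {ADJ}; 8:faibrausk {DET}; 9:graarzee {DET}; 10:daurn {ADJ}.
Word 1 cannot be ADV — rule 1 would then fail for every completion. It is ADJ.
Word 2 cannot be ADV — rule 1 would then fail for every completion. It is DET.
Word 5 cannot be ADV — rule 1 would then fail for every completion. It is ADJ.
Word 6 cannot be ADV — rule 1 would then fail for every completion. It is DET.
Word 3 cannot be ADJ — rule 3 would then fail for every completion. It is DET.
Word 4 cannot be ADJ — rule 3 would then fail for every completion. It is DET.
That leaves exactly one tagging: ADJ DET DET DET ADJ DET ADJ DET DET ADJ.
Checking: rule 1 ✓; rule 2 ✓; rule 3 ✓; rule 4 ✓; rule 5 ✓.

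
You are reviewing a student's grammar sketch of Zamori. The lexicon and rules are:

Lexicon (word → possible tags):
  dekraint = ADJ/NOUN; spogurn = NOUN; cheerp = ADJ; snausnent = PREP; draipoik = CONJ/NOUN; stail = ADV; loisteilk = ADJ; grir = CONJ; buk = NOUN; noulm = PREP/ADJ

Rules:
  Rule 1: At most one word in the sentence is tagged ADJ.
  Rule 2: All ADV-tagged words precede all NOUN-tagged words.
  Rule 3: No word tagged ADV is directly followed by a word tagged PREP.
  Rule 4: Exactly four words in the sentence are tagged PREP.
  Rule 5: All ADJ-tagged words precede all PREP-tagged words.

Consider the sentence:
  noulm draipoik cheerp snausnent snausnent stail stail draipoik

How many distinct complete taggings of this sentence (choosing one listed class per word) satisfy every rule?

0

Candidates per position — 1:noulm {PREP,ADJ}; 2:draipoik {CONJ,NOUN}; 3:cheerp {ADJ}; 4:snausnent {PREP}; 5:snausnent {PREP}; 6:stail {ADV}; 7:stail {ADV}; 8:draipoik {CONJ,NOUN}.
There are 8 candidate sequences in total.
Rule 4 cannot be satisfied by any choice of tags from the lexicon.
So there is no consistent tagging.
Count = 0.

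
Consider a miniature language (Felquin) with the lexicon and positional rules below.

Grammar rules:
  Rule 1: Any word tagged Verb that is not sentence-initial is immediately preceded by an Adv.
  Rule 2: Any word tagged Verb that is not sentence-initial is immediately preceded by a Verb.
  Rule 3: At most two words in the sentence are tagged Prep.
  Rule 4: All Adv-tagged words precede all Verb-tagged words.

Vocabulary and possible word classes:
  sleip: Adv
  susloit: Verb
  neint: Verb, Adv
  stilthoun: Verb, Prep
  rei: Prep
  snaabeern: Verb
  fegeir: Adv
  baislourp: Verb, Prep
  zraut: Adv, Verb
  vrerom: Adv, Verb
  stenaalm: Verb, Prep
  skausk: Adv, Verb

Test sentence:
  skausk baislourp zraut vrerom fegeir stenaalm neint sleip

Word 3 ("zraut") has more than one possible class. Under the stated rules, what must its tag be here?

Candidates per position — 1:skausk {Adv,Verb}; 2:baislourp {Verb,Prep}; 3:zraut {Adv,Verb}; 4:vrerom {Adv,Verb}; 5:fegeir {Adv}; 6:stenaalm {Verb,Prep}; 7:neint {Verb,Adv}; 8:sleip {Adv}.
At position 1, choosing Verb makes rule 4 impossible to satisfy; hence Adv.
At position 2, choosing Verb makes rule 2 impossible to satisfy; hence Prep.
At position 3, choosing Verb makes rule 1 impossible to satisfy; hence Adv.
At position 4, choosing Verb makes rule 2 impossible to satisfy; hence Adv.
At position 6, choosing Verb makes rule 2 impossible to satisfy; hence Prep.
At position 7, choosing Verb makes rule 1 impossible to satisfy; hence Adv.
The only consistent sequence is: Adv Prep Adv Adv Adv Prep Adv Adv.
Verifying each rule — rule 1 ok; rule 2 ok; rule 3 ok; rule 4 ok.

Adv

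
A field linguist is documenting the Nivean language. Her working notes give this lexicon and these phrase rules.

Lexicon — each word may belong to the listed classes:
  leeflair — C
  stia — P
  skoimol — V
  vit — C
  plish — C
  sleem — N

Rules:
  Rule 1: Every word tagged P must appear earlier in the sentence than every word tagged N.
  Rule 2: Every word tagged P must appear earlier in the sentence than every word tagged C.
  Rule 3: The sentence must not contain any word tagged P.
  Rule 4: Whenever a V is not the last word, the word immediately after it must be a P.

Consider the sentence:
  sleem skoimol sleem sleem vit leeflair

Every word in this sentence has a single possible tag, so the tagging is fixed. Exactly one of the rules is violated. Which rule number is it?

4

Fixed tagging: N V N N C C.
Applying the rules: R1 holds, R2 holds, R3 holds, R4 violated.
Only rule 4 fails.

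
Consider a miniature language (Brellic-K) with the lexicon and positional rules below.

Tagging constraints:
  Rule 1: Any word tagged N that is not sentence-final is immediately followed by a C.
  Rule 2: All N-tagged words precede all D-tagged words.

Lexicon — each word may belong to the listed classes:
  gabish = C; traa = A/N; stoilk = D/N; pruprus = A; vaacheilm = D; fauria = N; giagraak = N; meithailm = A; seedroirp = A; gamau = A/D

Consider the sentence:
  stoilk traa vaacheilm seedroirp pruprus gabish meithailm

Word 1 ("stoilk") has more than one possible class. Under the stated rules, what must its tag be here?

D

Candidates per position — 1:stoilk {D,N}; 2:traa {A,N}; 3:vaacheilm {D}; 4:seedroirp {A}; 5:pruprus {A}; 6:gabish {C}; 7:meithailm {A}.
Position 1: tagging it N would leave rule 1 unsatisfiable, so it must be D.
Position 2: tagging it N would leave rule 1 unsatisfiable, so it must be A.
The only consistent sequence is: D A D A A C A.
Verifying each rule — rule 1 ok; rule 2 ok.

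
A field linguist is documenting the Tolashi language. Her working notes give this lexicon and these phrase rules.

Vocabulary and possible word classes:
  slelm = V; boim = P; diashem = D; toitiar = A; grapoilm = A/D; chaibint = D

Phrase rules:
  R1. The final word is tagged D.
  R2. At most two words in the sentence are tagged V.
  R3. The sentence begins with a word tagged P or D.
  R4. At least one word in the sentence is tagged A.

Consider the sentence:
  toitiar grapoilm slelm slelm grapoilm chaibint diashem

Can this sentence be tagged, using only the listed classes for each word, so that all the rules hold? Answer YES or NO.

Candidates per position — 1:toitiar {A}; 2:grapoilm {A,D}; 3:slelm {V}; 4:slelm {V}; 5:grapoilm {A,D}; 6:chaibint {D}; 7:diashem {D}.
Rule 3 cannot be satisfied by any choice of tags from the lexicon.
So there is no consistent tagging.

NO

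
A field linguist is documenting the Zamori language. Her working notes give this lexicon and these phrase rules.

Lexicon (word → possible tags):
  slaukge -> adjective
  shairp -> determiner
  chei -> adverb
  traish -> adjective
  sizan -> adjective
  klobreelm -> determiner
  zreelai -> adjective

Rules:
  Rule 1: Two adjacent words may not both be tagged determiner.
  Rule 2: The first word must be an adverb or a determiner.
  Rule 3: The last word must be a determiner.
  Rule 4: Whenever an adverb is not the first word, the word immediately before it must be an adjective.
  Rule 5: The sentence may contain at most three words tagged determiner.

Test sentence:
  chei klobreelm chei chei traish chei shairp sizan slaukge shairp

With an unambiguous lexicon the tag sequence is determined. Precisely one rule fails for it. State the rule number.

Fixed tagging: adverb determiner adverb adverb adjective adverb determiner adjective adjective determiner.
Checking each rule: R1 holds, R2 holds, R3 holds, R4 violated, R5 holds.
Only rule 4 fails.

4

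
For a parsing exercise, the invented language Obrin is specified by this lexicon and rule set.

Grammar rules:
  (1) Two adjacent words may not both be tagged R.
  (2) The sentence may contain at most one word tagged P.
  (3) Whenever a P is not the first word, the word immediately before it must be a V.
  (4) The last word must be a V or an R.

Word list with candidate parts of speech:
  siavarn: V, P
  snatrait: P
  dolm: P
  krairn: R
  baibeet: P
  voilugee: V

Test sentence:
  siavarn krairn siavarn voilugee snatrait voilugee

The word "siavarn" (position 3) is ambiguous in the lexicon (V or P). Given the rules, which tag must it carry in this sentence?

V

Candidates per position — 1:siavarn {V,P}; 2:krairn {R}; 3:siavarn {V,P}; 4:voilugee {V}; 5:snatrait {P}; 6:voilugee {V}.
Word 1 cannot be P — rule 2 would then fail for every completion. It is V.
Word 3 cannot be P — rule 2 would then fail for every completion. It is V.
That leaves exactly one tagging: V R V V P V.
Verifying each rule — rule 1 holds; rule 2 holds; rule 3 holds; rule 4 holds.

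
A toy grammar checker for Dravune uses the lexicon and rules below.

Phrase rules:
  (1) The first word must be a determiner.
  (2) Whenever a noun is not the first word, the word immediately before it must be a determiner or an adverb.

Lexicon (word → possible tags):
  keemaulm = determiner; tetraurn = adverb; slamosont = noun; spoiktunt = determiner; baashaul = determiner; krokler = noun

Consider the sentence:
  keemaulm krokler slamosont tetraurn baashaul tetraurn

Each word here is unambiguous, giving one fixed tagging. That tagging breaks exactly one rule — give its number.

2

Fixed tagging: determiner noun noun adverb determiner adverb.
Applying the rules: R1 ✓, R2 ✗.
Only rule 2 fails.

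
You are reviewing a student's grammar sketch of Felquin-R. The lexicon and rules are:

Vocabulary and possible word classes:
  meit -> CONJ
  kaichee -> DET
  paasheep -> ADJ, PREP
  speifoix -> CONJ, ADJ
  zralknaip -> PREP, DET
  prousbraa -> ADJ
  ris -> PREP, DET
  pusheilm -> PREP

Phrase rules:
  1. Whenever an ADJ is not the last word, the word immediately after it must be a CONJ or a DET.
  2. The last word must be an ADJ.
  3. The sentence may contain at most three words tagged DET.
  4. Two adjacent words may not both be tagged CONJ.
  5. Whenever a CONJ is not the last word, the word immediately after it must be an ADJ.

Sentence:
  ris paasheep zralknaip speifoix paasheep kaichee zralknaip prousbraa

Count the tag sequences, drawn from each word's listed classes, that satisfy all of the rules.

Candidates per position — 1:ris {PREP,DET}; 2:paasheep {ADJ,PREP}; 3:zralknaip {PREP,DET}; 4:speifoix {CONJ,ADJ}; 5:paasheep {ADJ,PREP}; 6:kaichee {DET}; 7:zralknaip {PREP,DET}; 8:prousbraa {ADJ}.
There are 64 candidate sequences in total.
Checking each against the rules leaves 10 sequences.
Count = 10.

10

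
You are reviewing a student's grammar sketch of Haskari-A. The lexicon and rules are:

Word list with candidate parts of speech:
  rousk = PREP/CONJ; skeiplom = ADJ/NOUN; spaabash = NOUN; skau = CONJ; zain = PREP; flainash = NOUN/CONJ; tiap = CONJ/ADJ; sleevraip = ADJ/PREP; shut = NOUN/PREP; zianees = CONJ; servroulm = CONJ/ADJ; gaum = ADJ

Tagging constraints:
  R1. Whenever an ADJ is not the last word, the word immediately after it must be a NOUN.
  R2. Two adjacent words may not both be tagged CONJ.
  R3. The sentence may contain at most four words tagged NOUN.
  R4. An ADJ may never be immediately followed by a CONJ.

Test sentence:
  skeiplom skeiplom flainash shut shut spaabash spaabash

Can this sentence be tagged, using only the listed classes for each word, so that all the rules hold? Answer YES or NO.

Candidates per position — 1:skeiplom {ADJ,NOUN}; 2:skeiplom {ADJ,NOUN}; 3:flainash {NOUN,CONJ}; 4:shut {NOUN,PREP}; 5:shut {NOUN,PREP}; 6:spaabash {NOUN}; 7:spaabash {NOUN}.
One satisfying assignment: ADJ NOUN NOUN PREP PREP NOUN NOUN.
Checking: rule 1 ✓; rule 2 ✓; rule 3 ✓; rule 4 ✓.

YES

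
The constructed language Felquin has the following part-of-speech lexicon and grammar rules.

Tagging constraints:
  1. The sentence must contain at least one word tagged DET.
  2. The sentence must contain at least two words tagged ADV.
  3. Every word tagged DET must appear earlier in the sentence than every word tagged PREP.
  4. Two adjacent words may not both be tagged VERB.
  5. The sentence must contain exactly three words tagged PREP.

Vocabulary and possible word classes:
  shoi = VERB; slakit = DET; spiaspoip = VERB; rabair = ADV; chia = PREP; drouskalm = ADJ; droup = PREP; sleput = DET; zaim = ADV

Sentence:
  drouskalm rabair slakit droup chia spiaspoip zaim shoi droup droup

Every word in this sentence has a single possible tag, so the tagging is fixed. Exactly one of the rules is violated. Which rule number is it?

5

Fixed tagging: ADJ ADV DET PREP PREP VERB ADV VERB PREP PREP.
Applying the rules: R1 ok, R2 ok, R3 ok, R4 ok, R5 fails.
Only rule 5 fails.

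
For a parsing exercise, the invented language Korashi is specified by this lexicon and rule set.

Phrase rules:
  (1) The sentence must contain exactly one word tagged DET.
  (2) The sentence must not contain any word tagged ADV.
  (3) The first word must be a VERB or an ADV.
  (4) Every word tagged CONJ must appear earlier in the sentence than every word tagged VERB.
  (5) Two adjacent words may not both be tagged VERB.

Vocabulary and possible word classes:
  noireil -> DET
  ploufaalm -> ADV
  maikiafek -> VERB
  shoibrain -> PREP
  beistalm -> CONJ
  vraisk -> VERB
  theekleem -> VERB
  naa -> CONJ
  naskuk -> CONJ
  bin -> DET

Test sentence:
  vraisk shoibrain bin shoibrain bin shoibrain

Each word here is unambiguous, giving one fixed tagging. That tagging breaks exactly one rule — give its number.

1

Fixed tagging: VERB PREP DET PREP DET PREP.
Applying the rules: R1 violated, R2 holds, R3 holds, R4 holds, R5 holds.
Only rule 1 fails.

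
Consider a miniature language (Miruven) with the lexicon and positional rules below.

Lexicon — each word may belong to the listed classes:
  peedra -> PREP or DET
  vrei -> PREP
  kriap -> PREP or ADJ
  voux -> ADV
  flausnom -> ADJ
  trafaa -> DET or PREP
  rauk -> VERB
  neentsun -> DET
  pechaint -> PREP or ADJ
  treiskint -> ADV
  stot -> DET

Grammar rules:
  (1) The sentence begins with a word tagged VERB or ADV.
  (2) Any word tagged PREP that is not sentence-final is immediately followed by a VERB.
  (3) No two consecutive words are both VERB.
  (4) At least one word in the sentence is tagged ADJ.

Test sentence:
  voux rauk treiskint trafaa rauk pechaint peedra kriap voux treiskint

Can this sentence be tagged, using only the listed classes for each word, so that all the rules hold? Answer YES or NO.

YES

Candidates per position — 1:voux {ADV}; 2:rauk {VERB}; 3:treiskint {ADV}; 4:trafaa {DET,PREP}; 5:rauk {VERB}; 6:pechaint {PREP,ADJ}; 7:peedra {PREP,DET}; 8:kriap {PREP,ADJ}; 9:voux {ADV}; 10:treiskint {ADV}.
One satisfying assignment: ADV VERB ADV PREP VERB ADJ DET ADJ ADV ADV.
Check: rule 1 ✓; rule 2 ✓; rule 3 ✓; rule 4 ✓.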